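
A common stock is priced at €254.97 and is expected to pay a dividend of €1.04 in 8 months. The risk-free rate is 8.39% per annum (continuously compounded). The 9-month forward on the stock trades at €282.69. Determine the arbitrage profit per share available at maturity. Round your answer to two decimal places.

€12.21 per share

PV(dividends) I = 1.04·e^(−0.0839·8/12) = 0.9834
Fair forward F* = (S − I)·e^(rT) = (254.97 − 0.9834)·e^0.062925 = 253.9866 × 1.064947 = 270.4823
Market €282.69 > fair 270.4823: forward overpriced → cash-and-carry (borrow at r, buy the stock and collect the dividends, short the forward).
Profit at T = |F_mkt − F*| = |282.69 − 270.4823| = €12.21 per share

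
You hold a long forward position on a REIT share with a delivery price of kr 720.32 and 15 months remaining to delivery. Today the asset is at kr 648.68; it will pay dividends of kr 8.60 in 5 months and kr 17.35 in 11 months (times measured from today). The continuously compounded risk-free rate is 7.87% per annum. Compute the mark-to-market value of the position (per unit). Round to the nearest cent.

PV(remaining dividends) I = 8.60·e^(−0.0787·5/12) + 17.35·e^(−0.0787·11/12) = 24.4650
Current forward F = (S − I)·e^(rT) = (648.68 − 24.4650)·e^(0.0787·15/12) = 624.2150 × 1.103376 = 688.7438
Value (long) = (F − K)·e^(−rT) = (688.7438 − 720.32) × 0.906309 = -28.6178
Value = -kr 28.62

-kr 28.62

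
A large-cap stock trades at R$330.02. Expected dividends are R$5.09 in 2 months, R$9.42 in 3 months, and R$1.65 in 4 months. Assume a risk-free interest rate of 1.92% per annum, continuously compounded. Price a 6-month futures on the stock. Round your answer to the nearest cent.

R$316.96

PV(dividends) I = 5.09·e^(−0.0192·2/12) + 9.42·e^(−0.0192·3/12) + 1.65·e^(−0.0192·4/12)
I = 5.0737 + 9.3749 + 1.6395 = 16.0881
F = (S − I)·e^(rT) = (330.02 − 16.0881) · e^(0.0192·6/12)
= 313.9319 · e^0.009600 = 313.9319 × 1.009646 = R$316.96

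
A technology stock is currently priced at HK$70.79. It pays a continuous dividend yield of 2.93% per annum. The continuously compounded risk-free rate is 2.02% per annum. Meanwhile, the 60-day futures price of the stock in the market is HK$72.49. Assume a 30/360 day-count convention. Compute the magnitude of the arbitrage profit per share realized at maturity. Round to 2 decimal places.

Fair futures: F* = S·e^(carry·T), with carry = (r − q) = 0.0202 − 0.0293 = -0.0091
F* = 70.79 · e^(-0.0091 × 60/360) = 70.79 · e^-0.001517 = 70.79 × 0.998484 = HK$70.6827
Market HK$72.49 > fair HK$70.6827: forward overpriced → cash-and-carry (buy spot, short the forward).
At maturity, profit = |F_mkt − F*| = |72.49 − 70.6827| = HK$1.81 per share

HK$1.81 per share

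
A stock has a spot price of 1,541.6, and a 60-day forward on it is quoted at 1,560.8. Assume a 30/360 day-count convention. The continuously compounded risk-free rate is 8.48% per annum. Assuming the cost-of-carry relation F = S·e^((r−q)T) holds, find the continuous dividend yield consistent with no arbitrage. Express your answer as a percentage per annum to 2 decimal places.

1.05%

From F = S·e^((r−q)T): (r − q) = ln(F/S)/T
ln(1560.8/1541.6) = ln(1.012455) = 0.012378
(r − q) = 0.012378 / (60/360) = 0.074268
q = r − ln(F/S)/T = 0.0848 − 0.074268 = 0.010532
q = 1.05%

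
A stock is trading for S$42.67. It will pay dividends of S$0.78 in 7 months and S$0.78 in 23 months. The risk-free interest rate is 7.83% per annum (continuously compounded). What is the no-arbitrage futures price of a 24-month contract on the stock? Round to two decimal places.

S$48.25

PV(dividends) I = 0.78·e^(−0.0783·7/12) + 0.78·e^(−0.0783·23/12)
I = 0.7452 + 0.6713 = 1.4165
F = (S − I)·e^(rT) = (42.67 − 1.4165) · e^(0.0783·24/12)
= 41.2535 · e^0.156600 = 41.2535 × 1.169528 = S$48.25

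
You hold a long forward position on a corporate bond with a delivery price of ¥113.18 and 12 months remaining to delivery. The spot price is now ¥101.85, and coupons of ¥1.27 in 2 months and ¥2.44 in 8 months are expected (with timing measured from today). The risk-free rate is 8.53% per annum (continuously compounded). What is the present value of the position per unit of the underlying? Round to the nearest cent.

-¥5.63

PV(remaining coupons) I = 1.27·e^(−0.0853·2/12) + 2.44·e^(−0.0853·8/12) = 3.5572
Current forward F = (S − I)·e^(rT) = (101.85 − 3.5572)·e^(0.0853·12/12) = 98.2928 × 1.089044 = 107.0452
Value (long) = (F − K)·e^(−rT) = (107.0452 − 113.18) × 0.918237 = -5.6332
Value = -¥5.63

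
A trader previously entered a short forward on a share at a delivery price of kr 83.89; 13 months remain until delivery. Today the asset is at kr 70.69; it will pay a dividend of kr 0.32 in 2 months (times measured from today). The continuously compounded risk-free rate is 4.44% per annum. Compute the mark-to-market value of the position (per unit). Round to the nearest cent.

kr 9.58

PV(remaining dividends) I = 0.32·e^(−0.0444·2/12) = 0.3176
Current forward F = (S − I)·e^(rT) = (70.69 − 0.3176)·e^(0.0444·13/12) = 70.3724 × 1.049276 = 73.8401
Value (long) = (F − K)·e^(−rT) = (73.8401 − 83.89) × 0.953038 = -9.5779
Short position value = −(long value) = kr 9.58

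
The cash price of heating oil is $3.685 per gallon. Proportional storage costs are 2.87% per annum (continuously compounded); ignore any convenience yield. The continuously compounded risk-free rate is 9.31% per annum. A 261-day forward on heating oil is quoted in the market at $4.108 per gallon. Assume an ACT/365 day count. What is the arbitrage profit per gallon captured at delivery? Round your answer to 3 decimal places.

$0.088 per gallon

Fair forward: F* = S·e^(carry·T), with carry = (r + u) = 0.0931 + 0.0287 = 0.1218
F* = 3.685 · e^(0.1218 × 261/365) = 3.685 · e^0.087095 = 3.685 × 1.091000 = $4.0203
Market $4.108 > fair $4.0203: forward overpriced → cash-and-carry (buy spot, short the forward).
At maturity, profit = |F_mkt − F*| = |4.108 − 4.0203| = $0.088 per gallon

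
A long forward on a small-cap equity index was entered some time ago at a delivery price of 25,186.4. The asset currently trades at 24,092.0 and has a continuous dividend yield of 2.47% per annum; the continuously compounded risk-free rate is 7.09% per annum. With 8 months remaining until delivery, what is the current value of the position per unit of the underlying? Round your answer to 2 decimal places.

-325.09

Current fair forward for the remaining 8 months: F = S·e^((r − q)·T), (r − q) = 0.0709 − 0.0247 = 0.0462
F = 24092.0 · e^(0.0462 × 8/12) = 24092.0 × 1.03127923 = 24845.5792
Value of long forward = (F − K)·e^(−rT) = (24845.5792 − 25186.4) · e^(−0.0709·8/12)
= -340.8208 × 0.95383301 = -325.09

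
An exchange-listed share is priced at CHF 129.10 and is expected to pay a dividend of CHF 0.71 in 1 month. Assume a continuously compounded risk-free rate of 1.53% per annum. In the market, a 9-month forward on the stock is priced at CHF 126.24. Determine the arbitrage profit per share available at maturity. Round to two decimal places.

CHF 3.63 per share

PV(dividends) I = 0.71·e^(−0.0153·1/12) = 0.7091
Fair forward F* = (S − I)·e^(rT) = (129.10 − 0.7091)·e^0.011475 = 128.3909 × 1.011541 = 129.8727
Market CHF 126.24 < fair 129.8727: forward underpriced → reverse cash-and-carry (short the stock, invest proceeds at r, pay the dividends, go long the forward).
Profit at T = |F_mkt − F*| = |126.24 − 129.8727| = CHF 3.63 per share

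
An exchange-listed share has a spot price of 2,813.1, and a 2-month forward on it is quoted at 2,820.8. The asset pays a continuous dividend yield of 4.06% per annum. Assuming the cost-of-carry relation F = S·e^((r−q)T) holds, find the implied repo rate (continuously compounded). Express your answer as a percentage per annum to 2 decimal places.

From F = S·e^((r−q)T): (r − q) = ln(F/S)/T
ln(2820.8/2813.1) = ln(1.002737) = 0.002733
(r − q) = 0.002733 / (2/12) = 0.016398
r = ln(F/S)/T + q = 0.016398 + 0.0406 = 0.056998
r = 5.70%

5.70%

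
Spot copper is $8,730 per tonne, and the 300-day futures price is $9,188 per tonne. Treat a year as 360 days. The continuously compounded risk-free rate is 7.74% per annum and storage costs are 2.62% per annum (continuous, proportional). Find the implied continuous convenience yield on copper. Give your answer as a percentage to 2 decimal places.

4.22%

F = S·e^((r+u−y)T) ⇒ (r+u−y) = ln(F/S)/T
ln(9188/8730) = 0.051133; /T ⇒ 0.061360
y = r + u − ln(F/S)/T = 0.0774 + 0.0262 − 0.061360 = 0.042240
y = 4.22%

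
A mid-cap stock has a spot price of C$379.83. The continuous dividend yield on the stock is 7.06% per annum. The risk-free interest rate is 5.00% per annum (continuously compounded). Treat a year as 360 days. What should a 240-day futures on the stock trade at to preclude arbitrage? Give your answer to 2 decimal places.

C$374.65

F = S·e^((r − q)T) = 379.83 · e^((0.0500 − 0.0706) × 240/360)
= 379.83 · e^-0.013733 = 379.83 × 0.986361
F = C$374.65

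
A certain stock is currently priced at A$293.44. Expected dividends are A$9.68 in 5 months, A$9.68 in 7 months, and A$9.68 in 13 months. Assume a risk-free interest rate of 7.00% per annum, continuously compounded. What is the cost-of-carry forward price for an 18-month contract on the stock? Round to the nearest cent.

PV(dividends) I = 9.68·e^(−0.0700·5/12) + 9.68·e^(−0.0700·7/12) + 9.68·e^(−0.0700·13/12)
I = 9.4017 + 9.2927 + 8.9731 = 27.6675
F = (S − I)·e^(rT) = (293.44 − 27.6675) · e^(0.0700·18/12)
= 265.7725 · e^0.105000 = 265.7725 × 1.110711 = A$295.20

A$295.20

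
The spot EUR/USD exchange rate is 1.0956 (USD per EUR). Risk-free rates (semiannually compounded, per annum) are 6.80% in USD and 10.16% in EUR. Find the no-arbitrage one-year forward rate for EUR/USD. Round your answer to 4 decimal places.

1.0608

By covered interest parity, F = S · (1+r_USD/2)^(2T) / (1+r_EUR/2)^(2T)
= 1.0956 × 1.069156 / 1.104181 = 1.0956 × 0.968280
F = 1.0608 USD per EUR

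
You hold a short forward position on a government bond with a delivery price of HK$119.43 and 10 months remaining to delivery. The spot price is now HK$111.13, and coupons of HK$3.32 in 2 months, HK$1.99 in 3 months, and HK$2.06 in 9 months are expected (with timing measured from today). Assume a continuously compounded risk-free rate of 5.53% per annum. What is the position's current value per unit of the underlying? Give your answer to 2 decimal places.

PV(remaining coupons) I = 3.32·e^(−0.0553·2/12) + 1.99·e^(−0.0553·3/12) + 2.06·e^(−0.0553·9/12) = 7.2285
Current forward F = (S − I)·e^(rT) = (111.13 − 7.2285)·e^(0.0553·10/12) = 103.9015 × 1.047162 = 108.8017
Value (long) = (F − K)·e^(−rT) = (108.8017 − 119.43) × 0.954962 = -10.1496
Short position value = −(long value) = HK$10.15

HK$10.15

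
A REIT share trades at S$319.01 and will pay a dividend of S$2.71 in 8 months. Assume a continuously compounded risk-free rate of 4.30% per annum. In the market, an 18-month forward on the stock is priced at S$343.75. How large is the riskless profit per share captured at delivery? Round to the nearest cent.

S$6.29 per share

PV(dividends) I = 2.71·e^(−0.0430·8/12) = 2.6334
Fair forward F* = (S − I)·e^(rT) = (319.01 − 2.6334)·e^0.064500 = 316.3766 × 1.066626 = 337.4555
Market S$343.75 > fair 337.4555: forward overpriced → cash-and-carry (borrow at r, buy the stock and collect the dividends, short the forward).
Profit at T = |F_mkt − F*| = |343.75 − 337.4555| = S$6.29 per share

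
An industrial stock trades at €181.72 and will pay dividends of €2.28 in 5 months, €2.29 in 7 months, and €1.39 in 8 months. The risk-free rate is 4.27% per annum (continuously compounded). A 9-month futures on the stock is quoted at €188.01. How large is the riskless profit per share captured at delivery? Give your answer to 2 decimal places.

€6.39 per share

PV(dividends) I = 2.28·e^(−0.0427·5/12) + 2.29·e^(−0.0427·7/12) + 1.39·e^(−0.0427·8/12) = 5.8244
Fair futures F* = (S − I)·e^(rT) = (181.72 − 5.8244)·e^0.032025 = 175.8956 × 1.032543 = 181.6198
Market €188.01 > fair 181.6198: forward overpriced → cash-and-carry (borrow at r, buy the stock and collect the dividends, short the forward).
Profit at T = |F_mkt − F*| = |188.01 − 181.6198| = €6.39 per share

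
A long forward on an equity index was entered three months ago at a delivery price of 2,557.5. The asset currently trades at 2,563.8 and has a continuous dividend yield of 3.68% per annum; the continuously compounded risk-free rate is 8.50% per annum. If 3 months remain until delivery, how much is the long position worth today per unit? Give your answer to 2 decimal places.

Current fair forward for the remaining 3 months: F = S·e^((r − q)·T), (r − q) = 0.0850 − 0.0368 = 0.0482
F = 2563.8 · e^(0.0482 × 3/12) = 2563.8 × 1.01212289 = 2594.8807
Value of long forward = (F − K)·e^(−rT) = (2594.8807 − 2557.5) · e^(−0.0850·3/12)
= 37.3807 × 0.97897419 = 36.59

36.59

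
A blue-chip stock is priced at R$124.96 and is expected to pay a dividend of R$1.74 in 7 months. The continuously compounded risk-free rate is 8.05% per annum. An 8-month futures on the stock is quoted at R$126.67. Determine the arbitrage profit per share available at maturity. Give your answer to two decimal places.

PV(dividends) I = 1.74·e^(−0.0805·7/12) = 1.6602
Fair futures F* = (S − I)·e^(rT) = (124.96 − 1.6602)·e^0.053667 = 123.2998 × 1.055133 = 130.0977
Market R$126.67 < fair 130.0977: forward underpriced → reverse cash-and-carry (short the stock, invest proceeds at r, pay the dividends, go long the forward).
Profit at T = |F_mkt − F*| = |126.67 − 130.0977| = R$3.43 per share

R$3.43 per share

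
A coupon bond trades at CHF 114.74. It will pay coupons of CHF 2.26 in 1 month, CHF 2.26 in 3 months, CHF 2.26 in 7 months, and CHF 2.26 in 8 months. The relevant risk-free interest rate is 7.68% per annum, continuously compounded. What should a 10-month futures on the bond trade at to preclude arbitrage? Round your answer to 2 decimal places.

PV(coupons) I = 2.26·e^(−0.0768·1/12) + 2.26·e^(−0.0768·3/12) + 2.26·e^(−0.0768·7/12) + 2.26·e^(−0.0768·8/12)
I = 2.2456 + 2.2170 + 2.1610 + 2.1472 = 8.7708
F = (S − I)·e^(rT) = (114.74 − 8.7708) · e^(0.0768·10/12)
= 105.9692 · e^0.064000 = 105.9692 × 1.066092 = CHF 112.97

CHF 112.97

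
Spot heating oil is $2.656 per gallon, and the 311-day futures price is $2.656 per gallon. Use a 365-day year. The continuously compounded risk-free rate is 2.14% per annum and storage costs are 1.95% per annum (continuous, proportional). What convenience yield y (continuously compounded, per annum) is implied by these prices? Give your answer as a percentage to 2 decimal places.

4.09%

F = S·e^((r+u−y)T) ⇒ (r+u−y) = ln(F/S)/T
ln(2.656/2.656) = 0.000000; /T ⇒ 0.000000
y = r + u − ln(F/S)/T = 0.0214 + 0.0195 + 0.000000 = 0.040900
y = 4.09%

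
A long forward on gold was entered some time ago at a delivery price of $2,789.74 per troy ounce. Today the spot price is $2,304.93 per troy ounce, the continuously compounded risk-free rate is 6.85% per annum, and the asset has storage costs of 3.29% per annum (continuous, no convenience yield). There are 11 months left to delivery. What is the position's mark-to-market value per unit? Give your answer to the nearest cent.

-$244.45 per troy ounce

Current fair forward for the remaining 11 months: F = S·e^((r + u)·T), (r + u) = 0.0685 + 0.0329 = 0.1014
F = 2304.93 · e^(0.1014 × 11/12) = 2304.93 × 1.09740686 = 2529.4460
Value of long forward = (F − K)·e^(−rT) = (2529.4460 − 2789.74) · e^(−0.0685·11/12)
= -260.2940 × 0.93913911 = -244.45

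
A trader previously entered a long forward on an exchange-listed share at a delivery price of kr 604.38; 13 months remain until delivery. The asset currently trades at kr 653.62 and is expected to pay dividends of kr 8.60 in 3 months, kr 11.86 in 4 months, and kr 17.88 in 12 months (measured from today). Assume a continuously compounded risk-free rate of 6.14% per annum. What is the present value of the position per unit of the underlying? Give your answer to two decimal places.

PV(remaining dividends) I = 8.60·e^(−0.0614·3/12) + 11.86·e^(−0.0614·4/12) + 17.88·e^(−0.0614·12/12) = 36.9039
Current forward F = (S − I)·e^(rT) = (653.62 − 36.9039)·e^(0.0614·13/12) = 616.7161 × 1.068779 = 659.1332
Value (long) = (F − K)·e^(−rT) = (659.1332 − 604.38) × 0.935647 = 51.2297
Value = kr 51.23

kr 51.23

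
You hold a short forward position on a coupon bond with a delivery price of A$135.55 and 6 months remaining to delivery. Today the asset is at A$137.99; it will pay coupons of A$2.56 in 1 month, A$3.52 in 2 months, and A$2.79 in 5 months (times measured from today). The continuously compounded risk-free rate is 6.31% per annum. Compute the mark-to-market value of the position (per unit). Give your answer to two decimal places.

A$2.10

PV(remaining coupons) I = 2.56·e^(−0.0631·1/12) + 3.52·e^(−0.0631·2/12) + 2.79·e^(−0.0631·5/12) = 8.7474
Current forward F = (S − I)·e^(rT) = (137.99 − 8.7474)·e^(0.0631·6/12) = 129.2426 × 1.032053 = 133.3852
Value (long) = (F − K)·e^(−rT) = (133.3852 − 135.55) × 0.968943 = -2.0976
Short position value = −(long value) = A$2.10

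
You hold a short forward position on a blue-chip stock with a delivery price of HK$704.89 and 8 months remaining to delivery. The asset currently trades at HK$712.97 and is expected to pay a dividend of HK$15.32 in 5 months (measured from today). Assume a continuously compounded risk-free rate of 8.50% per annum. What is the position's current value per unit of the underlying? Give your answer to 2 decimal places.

-HK$32.13

PV(remaining dividends) I = 15.32·e^(−0.0850·5/12) = 14.7869
Current forward F = (S − I)·e^(rT) = (712.97 − 14.7869)·e^(0.0850·8/12) = 698.1831 × 1.058303 = 738.8893
Value (long) = (F − K)·e^(−rT) = (738.8893 − 704.89) × 0.944909 = 32.1262
Short position value = −(long value) = -HK$32.13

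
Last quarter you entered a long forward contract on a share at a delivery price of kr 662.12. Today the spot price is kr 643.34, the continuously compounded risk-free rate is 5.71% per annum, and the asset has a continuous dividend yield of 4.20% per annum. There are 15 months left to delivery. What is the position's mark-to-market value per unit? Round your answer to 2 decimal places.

Current fair forward for the remaining 15 months: F = S·e^((r − q)·T), (r − q) = 0.0571 − 0.0420 = 0.0151
F = 643.34 · e^(0.0151 × 15/12) = 643.34 × 1.019054 = 655.5982
Value of long forward = (F − K)·e^(−rT) = (655.5982 − 662.12) · e^(−0.0571·15/12)
= -6.5218 × 0.931113 = -6.07

-kr 6.07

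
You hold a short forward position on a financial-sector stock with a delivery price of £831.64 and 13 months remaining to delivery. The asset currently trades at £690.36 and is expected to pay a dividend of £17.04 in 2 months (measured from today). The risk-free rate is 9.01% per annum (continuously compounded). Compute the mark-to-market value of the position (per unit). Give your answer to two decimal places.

PV(remaining dividends) I = 17.04·e^(−0.0901·2/12) = 16.7860
Current forward F = (S − I)·e^(rT) = (690.36 − 16.7860)·e^(0.0901·13/12) = 673.5740 × 1.102531 = 742.6362
Value (long) = (F − K)·e^(−rT) = (742.6362 − 831.64) × 0.907004 = -80.7268
Short position value = −(long value) = £80.73

£80.73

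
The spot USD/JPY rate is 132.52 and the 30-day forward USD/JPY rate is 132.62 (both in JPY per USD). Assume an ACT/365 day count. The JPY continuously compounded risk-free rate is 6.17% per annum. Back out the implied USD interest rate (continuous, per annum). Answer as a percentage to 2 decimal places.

F = S·e^((r_JPY − r_USD)T) ⇒ r_USD = r_JPY − ln(F/S)/T
ln(132.62/132.52) = 0.000754; /(30/365) = 0.009174
r_USD = 0.0617 − 0.009174 = 0.052526
r_USD = 5.25%

5.25%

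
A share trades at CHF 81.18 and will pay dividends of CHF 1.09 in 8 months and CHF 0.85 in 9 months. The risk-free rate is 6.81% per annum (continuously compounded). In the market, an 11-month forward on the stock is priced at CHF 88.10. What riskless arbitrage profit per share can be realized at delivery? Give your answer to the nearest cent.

CHF 3.66 per share

PV(dividends) I = 1.09·e^(−0.0681·8/12) + 0.85·e^(−0.0681·9/12) = 1.8493
Fair forward F* = (S − I)·e^(rT) = (81.18 − 1.8493)·e^0.062425 = 79.3307 × 1.064415 = 84.4408
Market CHF 88.10 > fair 84.4408: forward overpriced → cash-and-carry (borrow at r, buy the stock and collect the dividends, short the forward).
Profit at T = |F_mkt − F*| = |88.10 − 84.4408| = CHF 3.66 per share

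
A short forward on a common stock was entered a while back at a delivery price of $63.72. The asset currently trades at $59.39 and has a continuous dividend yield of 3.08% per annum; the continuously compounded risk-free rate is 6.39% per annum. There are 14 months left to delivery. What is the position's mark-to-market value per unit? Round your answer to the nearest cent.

$1.85

Current fair forward for the remaining 14 months: F = S·e^((r − q)·T), (r − q) = 0.0639 − 0.0308 = 0.0331
F = 59.39 · e^(0.0331 × 14/12) = 59.39 × 1.039372 = 61.7283
Value of long forward = (F − K)·e^(−rT) = (61.7283 − 63.72) · e^(−0.0639·14/12)
= -1.9917 × 0.928161 = -1.85
Short position value = −(long value) = $1.85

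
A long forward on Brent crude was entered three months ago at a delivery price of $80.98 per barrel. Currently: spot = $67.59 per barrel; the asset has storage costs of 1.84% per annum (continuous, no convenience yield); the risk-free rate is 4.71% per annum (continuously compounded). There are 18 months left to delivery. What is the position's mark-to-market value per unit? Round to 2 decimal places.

-$5.97 per barrel

Current fair forward for the remaining 18 months: F = S·e^((r + u)·T), (r + u) = 0.0471 + 0.0184 = 0.0655
F = 67.59 · e^(0.0655 × 18/12) = 67.59 × 1.103239 = 74.5679
Value of long forward = (F − K)·e^(−rT) = (74.5679 − 80.98) · e^(−0.0471·18/12)
= -6.4121 × 0.931788 = -5.97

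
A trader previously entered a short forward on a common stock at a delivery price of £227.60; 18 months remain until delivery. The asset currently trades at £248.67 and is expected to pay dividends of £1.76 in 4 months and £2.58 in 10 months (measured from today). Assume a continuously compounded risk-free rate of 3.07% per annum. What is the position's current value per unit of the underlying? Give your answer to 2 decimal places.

-£27.06

PV(remaining dividends) I = 1.76·e^(−0.0307·4/12) + 2.58·e^(−0.0307·10/12) = 4.2569
Current forward F = (S − I)·e^(rT) = (248.67 − 4.2569)·e^(0.0307·18/12) = 244.4131 × 1.047127 = 255.9316
Value (long) = (F − K)·e^(−rT) = (255.9316 − 227.60) × 0.954994 = 27.0565
Short position value = −(long value) = -£27.06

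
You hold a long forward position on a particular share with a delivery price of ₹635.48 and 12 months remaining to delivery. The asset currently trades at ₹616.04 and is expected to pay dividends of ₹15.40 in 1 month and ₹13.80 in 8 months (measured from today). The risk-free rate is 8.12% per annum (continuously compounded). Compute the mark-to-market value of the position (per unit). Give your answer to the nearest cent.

PV(remaining dividends) I = 15.40·e^(−0.0812·1/12) + 13.80·e^(−0.0812·8/12) = 28.3690
Current forward F = (S − I)·e^(rT) = (616.04 − 28.3690)·e^(0.0812·12/12) = 587.6710 × 1.084588 = 637.3809
Value (long) = (F − K)·e^(−rT) = (637.3809 − 635.48) × 0.922009 = 1.7526
Value = ₹1.75

₹1.75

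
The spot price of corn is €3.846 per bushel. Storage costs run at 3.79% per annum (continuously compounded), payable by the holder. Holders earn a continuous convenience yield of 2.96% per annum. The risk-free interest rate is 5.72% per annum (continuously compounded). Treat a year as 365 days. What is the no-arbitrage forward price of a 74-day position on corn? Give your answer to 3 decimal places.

Net carry = r + u − y = 0.0572 + 0.0379 − 0.0296 = 0.0655
F = S·e^((r+u−y)T) = 3.846 · e^(0.0655 × 74/365) = 3.846 · e^0.013279
= 3.846 × 1.013368 = €3.897 per bushel

€3.897 per bushel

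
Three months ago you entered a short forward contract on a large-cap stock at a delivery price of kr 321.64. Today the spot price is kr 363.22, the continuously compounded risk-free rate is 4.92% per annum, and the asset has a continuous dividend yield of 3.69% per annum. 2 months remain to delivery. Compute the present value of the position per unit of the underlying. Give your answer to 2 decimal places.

-kr 41.98

Current fair forward for the remaining 2 months: F = S·e^((r − q)·T), (r − q) = 0.0492 − 0.0369 = 0.0123
F = 363.22 · e^(0.0123 × 2/12) = 363.22 × 1.002052 = 363.9653
Value of long forward = (F − K)·e^(−rT) = (363.9653 − 321.64) · e^(−0.0492·2/12)
= 42.3253 × 0.991834 = 41.98
Short position value = −(long value) = -kr 41.98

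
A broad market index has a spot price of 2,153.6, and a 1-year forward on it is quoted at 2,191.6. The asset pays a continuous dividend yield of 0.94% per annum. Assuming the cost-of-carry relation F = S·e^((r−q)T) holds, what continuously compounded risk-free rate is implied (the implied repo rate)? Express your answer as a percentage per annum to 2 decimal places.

From F = S·e^((r−q)T): (r − q) = ln(F/S)/T
ln(2191.6/2153.6) = ln(1.017645) = 0.017491
(r − q) = 0.017491 / (1) = 0.017491
r = ln(F/S)/T + q = 0.017491 + 0.0094 = 0.026891
r = 2.69%

2.69%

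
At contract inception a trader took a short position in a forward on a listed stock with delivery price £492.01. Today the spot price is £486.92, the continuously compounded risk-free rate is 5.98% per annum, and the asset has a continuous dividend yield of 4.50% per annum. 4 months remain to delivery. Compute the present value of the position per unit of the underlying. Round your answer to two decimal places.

£2.63

Current fair forward for the remaining 4 months: F = S·e^((r − q)·T), (r − q) = 0.0598 − 0.0450 = 0.0148
F = 486.92 · e^(0.0148 × 4/12) = 486.92 × 1.004946 = 489.3283
Value of long forward = (F − K)·e^(−rT) = (489.3283 − 492.01) · e^(−0.0598·4/12)
= -2.6817 × 0.980264 = -2.63
Short position value = −(long value) = £2.63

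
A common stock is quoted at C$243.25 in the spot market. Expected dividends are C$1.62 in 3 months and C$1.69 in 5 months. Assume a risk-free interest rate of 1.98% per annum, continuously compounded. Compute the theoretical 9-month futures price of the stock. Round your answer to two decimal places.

C$243.55

PV(dividends) I = 1.62·e^(−0.0198·3/12) + 1.69·e^(−0.0198·5/12)
I = 1.6120 + 1.6761 = 3.2881
F = (S − I)·e^(rT) = (243.25 − 3.2881) · e^(0.0198·9/12)
= 239.9619 · e^0.014850 = 239.9619 × 1.014961 = C$243.55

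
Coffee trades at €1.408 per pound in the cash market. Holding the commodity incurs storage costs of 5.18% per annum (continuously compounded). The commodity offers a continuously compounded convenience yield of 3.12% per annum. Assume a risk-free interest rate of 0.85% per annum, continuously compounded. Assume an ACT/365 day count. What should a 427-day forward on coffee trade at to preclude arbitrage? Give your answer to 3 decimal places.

Net carry = r + u − y = 0.0085 + 0.0518 − 0.0312 = 0.0291
F = S·e^((r+u−y)T) = 1.408 · e^(0.0291 × 427/365) = 1.408 · e^0.034043
= 1.408 × 1.034629 = €1.457 per pound

€1.457 per pound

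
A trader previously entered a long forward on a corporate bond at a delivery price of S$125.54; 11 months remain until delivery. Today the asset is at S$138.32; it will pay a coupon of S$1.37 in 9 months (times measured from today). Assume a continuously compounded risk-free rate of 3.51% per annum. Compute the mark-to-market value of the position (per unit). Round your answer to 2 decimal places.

PV(remaining coupons) I = 1.37·e^(−0.0351·9/12) = 1.3344
Current forward F = (S − I)·e^(rT) = (138.32 − 1.3344)·e^(0.0351·11/12) = 136.9856 × 1.032698 = 141.4648
Value (long) = (F − K)·e^(−rT) = (141.4648 − 125.54) × 0.968337 = 15.4206
Value = S$15.42

S$15.42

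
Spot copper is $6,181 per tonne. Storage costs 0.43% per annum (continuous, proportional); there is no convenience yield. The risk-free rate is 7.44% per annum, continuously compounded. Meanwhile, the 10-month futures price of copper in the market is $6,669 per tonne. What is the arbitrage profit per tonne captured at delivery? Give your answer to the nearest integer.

$69 per tonne

Fair futures: F* = S·e^(carry·T), with carry = (r + u) = 0.0744 + 0.0043 = 0.0787
F* = 6181 · e^(0.0787 × 10/12) = 6181 · e^0.065583 = 6181 × 1.067781 = $6599.9544
Market $6669 > fair $6599.9544: forward overpriced → cash-and-carry (buy spot, short the forward).
At maturity, profit = |F_mkt − F*| = |6669 − 6599.9544| = $69 per tonne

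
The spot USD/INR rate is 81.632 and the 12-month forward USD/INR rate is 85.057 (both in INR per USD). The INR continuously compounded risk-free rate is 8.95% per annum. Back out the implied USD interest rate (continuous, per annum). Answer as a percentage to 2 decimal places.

F = S·e^((r_INR − r_USD)T) ⇒ r_USD = r_INR − ln(F/S)/T
ln(85.057/81.632) = 0.041100; /(12/12) = 0.041100
r_USD = 0.0895 − 0.041100 = 0.048400
r_USD = 4.84%

4.84%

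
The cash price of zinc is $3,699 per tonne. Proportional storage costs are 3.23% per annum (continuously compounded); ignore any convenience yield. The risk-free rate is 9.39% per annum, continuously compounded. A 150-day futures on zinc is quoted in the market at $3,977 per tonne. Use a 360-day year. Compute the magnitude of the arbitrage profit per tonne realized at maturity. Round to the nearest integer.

$78 per tonne

Fair futures: F* = S·e^(carry·T), with carry = (r + u) = 0.0939 + 0.0323 = 0.1262
F* = 3699 · e^(0.1262 × 150/360) = 3699 · e^0.052583 = 3699 × 1.053990 = $3898.7090
Market $3977 > fair $3898.7090: forward overpriced → cash-and-carry (buy spot, short the forward).
At maturity, profit = |F_mkt − F*| = |3977 − 3898.7090| = $78 per tonne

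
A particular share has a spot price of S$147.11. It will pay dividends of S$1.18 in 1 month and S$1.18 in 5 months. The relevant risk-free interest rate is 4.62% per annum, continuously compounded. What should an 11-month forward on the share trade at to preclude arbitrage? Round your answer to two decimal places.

PV(dividends) I = 1.18·e^(−0.0462·1/12) + 1.18·e^(−0.0462·5/12)
I = 1.1755 + 1.1575 = 2.3330
F = (S − I)·e^(rT) = (147.11 − 2.3330) · e^(0.0462·11/12)
= 144.7770 · e^0.042350 = 144.7770 × 1.043260 = S$151.04

S$151.04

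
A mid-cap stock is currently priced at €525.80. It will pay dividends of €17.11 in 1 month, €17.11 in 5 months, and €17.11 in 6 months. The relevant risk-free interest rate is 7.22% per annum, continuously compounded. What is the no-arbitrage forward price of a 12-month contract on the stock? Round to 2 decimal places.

PV(dividends) I = 17.11·e^(−0.0722·1/12) + 17.11·e^(−0.0722·5/12) + 17.11·e^(−0.0722·6/12)
I = 17.0074 + 16.6029 + 16.5033 = 50.1136
F = (S − I)·e^(rT) = (525.80 − 50.1136) · e^(0.0722·12/12)
= 475.6864 · e^0.072200 = 475.6864 × 1.074870 = €511.30

€511.30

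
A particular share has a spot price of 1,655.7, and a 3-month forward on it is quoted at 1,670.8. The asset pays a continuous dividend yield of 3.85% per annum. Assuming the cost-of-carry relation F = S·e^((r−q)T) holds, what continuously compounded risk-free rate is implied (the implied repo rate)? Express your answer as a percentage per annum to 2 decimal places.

7.48%

From F = S·e^((r−q)T): (r − q) = ln(F/S)/T
ln(1670.8/1655.7) = ln(1.009120) = 0.009079
(r − q) = 0.009079 / (3/12) = 0.036316
r = ln(F/S)/T + q = 0.036316 + 0.0385 = 0.074816
r = 7.48%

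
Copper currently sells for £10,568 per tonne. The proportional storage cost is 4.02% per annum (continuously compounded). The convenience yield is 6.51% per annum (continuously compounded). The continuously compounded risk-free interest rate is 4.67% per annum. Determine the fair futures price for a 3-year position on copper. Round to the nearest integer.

£11,282 per tonne

Net carry = r + u − y = 0.0467 + 0.0402 − 0.0651 = 0.0218
F = S·e^((r+u−y)T) = 10568 · e^(0.0218 × 3) = 10568 · e^0.065400
= 10568 × 1.067586 = £11,282 per tonne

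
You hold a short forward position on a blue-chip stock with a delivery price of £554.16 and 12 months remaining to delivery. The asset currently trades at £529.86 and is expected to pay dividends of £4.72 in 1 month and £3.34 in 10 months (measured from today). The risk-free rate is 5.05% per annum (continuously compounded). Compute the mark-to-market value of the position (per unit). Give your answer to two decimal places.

£4.91

PV(remaining dividends) I = 4.72·e^(−0.0505·1/12) + 3.34·e^(−0.0505·10/12) = 7.9025
Current forward F = (S − I)·e^(rT) = (529.86 − 7.9025)·e^(0.0505·12/12) = 521.9575 × 1.051797 = 548.9933
Value (long) = (F − K)·e^(−rT) = (548.9933 − 554.16) × 0.950754 = -4.9123
Short position value = −(long value) = £4.91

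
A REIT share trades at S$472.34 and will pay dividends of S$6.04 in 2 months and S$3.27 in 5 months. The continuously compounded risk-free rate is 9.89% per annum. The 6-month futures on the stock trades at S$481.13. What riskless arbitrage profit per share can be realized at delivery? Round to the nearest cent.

PV(dividends) I = 6.04·e^(−0.0989·2/12) + 3.27·e^(−0.0989·5/12) = 9.0792
Fair futures F* = (S − I)·e^(rT) = (472.34 − 9.0792)·e^0.049450 = 463.2608 × 1.050693 = 486.7449
Market S$481.13 < fair 486.7449: forward underpriced → reverse cash-and-carry (short the stock, invest proceeds at r, pay the dividends, go long the forward).
Profit at T = |F_mkt − F*| = |481.13 − 486.7449| = S$5.61 per share

S$5.61 per share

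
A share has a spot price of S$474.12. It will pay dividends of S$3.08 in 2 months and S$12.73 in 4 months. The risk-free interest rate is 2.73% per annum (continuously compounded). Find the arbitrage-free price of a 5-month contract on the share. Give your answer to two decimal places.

PV(dividends) I = 3.08·e^(−0.0273·2/12) + 12.73·e^(−0.0273·4/12)
I = 3.0660 + 12.6147 = 15.6807
F = (S − I)·e^(rT) = (474.12 − 15.6807) · e^(0.0273·5/12)
= 458.4393 · e^0.011375 = 458.4393 × 1.011440 = S$463.68

S$463.68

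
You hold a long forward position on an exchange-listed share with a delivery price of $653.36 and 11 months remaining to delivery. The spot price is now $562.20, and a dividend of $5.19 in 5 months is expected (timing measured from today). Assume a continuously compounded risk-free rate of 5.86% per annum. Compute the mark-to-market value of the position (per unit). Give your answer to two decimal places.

-$62.05

PV(remaining dividends) I = 5.19·e^(−0.0586·5/12) = 5.0648
Current forward F = (S − I)·e^(rT) = (562.20 − 5.0648)·e^(0.0586·11/12) = 557.1352 × 1.055186 = 587.8813
Value (long) = (F − K)·e^(−rT) = (587.8813 − 653.36) × 0.947701 = -62.0542
Value = -$62.05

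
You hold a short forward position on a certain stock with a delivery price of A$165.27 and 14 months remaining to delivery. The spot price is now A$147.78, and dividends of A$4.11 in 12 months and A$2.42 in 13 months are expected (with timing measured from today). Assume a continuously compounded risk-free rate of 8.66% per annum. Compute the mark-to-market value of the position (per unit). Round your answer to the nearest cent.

A$7.58

PV(remaining dividends) I = 4.11·e^(−0.0866·12/12) + 2.42·e^(−0.0866·13/12) = 5.9723
Current forward F = (S − I)·e^(rT) = (147.78 − 5.9723)·e^(0.0866·14/12) = 141.8077 × 1.106314 = 156.8838
Value (long) = (F − K)·e^(−rT) = (156.8838 − 165.27) × 0.903903 = -7.5803
Short position value = −(long value) = A$7.58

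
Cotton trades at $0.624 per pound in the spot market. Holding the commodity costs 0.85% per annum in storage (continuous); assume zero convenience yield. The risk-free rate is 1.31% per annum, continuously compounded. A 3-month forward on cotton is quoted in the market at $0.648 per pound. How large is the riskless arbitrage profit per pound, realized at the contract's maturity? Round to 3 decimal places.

Fair forward: F* = S·e^(carry·T), with carry = (r + u) = 0.0131 + 0.0085 = 0.0216
F* = 0.624 · e^(0.0216 × 3/12) = 0.624 · e^0.005400 = 0.624 × 1.005415 = $0.6274
Market $0.648 > fair $0.6274: forward overpriced → cash-and-carry (buy spot, short the forward).
At maturity, profit = |F_mkt − F*| = |0.648 − 0.6274| = $0.021 per pound

$0.021 per pound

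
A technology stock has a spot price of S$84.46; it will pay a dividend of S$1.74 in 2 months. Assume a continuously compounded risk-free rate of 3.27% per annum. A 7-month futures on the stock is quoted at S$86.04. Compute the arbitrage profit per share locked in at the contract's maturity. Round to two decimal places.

PV(dividends) I = 1.74·e^(−0.0327·2/12) = 1.7305
Fair futures F* = (S − I)·e^(rT) = (84.46 − 1.7305)·e^0.019075 = 82.7295 × 1.019258 = 84.3227
Market S$86.04 > fair 84.3227: forward overpriced → cash-and-carry (borrow at r, buy the stock and collect the dividends, short the forward).
Profit at T = |F_mkt − F*| = |86.04 − 84.3227| = S$1.72 per share

S$1.72 per share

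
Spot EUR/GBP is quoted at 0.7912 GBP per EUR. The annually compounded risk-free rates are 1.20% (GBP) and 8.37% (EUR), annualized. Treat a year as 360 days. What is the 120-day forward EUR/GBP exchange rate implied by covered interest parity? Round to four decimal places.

0.7734

By covered interest parity, F = S · (1+r_GBP)^T / (1+r_EUR)^T
= 0.7912 × 1.003984 / 1.027156 = 0.7912 × 0.977441
F = 0.7734 GBP per EUR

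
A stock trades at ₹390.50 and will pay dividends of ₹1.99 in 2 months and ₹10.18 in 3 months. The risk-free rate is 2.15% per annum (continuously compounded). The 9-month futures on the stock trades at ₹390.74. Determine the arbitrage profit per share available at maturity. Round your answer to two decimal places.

₹6.20 per share

PV(dividends) I = 1.99·e^(−0.0215·2/12) + 10.18·e^(−0.0215·3/12) = 12.1083
Fair futures F* = (S − I)·e^(rT) = (390.50 − 12.1083)·e^0.016125 = 378.3917 × 1.016256 = 384.5428
Market ₹390.74 > fair 384.5428: forward overpriced → cash-and-carry (borrow at r, buy the stock and collect the dividends, short the forward).
Profit at T = |F_mkt − F*| = |390.74 − 384.5428| = ₹6.20 per share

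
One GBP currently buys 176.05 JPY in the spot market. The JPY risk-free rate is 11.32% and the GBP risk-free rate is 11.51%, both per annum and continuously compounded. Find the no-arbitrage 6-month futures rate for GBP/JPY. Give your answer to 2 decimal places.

175.88

F = S·e^((r_JPY − r_GBP)T) = 176.05 · e^((0.1132 − 0.1151) × 6/12)
= 176.05 · e^-0.000950 = 176.05 × 0.999050
F = 175.88 JPY per GBP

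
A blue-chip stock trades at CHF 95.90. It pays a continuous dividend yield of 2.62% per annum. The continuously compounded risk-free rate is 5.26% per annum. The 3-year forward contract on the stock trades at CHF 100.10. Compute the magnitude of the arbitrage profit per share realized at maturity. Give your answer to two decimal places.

Fair forward: F* = S·e^(carry·T), with carry = (r − q) = 0.0526 − 0.0262 = 0.0264
F* = 95.90 · e^(0.0264 × 3) = 95.90 · e^0.079200 = 95.90 × 1.082421 = CHF 103.8042
Market CHF 100.10 < fair CHF 103.8042: forward underpriced → reverse cash-and-carry (short spot, go long the forward).
At maturity, profit = |F_mkt − F*| = |100.10 − 103.8042| = CHF 3.70 per share

CHF 3.70 per share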